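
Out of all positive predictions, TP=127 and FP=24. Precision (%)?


Precision = TP/(TP+FP)
= 127/(127+24)
= 127/151 = 84.11%

84.11%


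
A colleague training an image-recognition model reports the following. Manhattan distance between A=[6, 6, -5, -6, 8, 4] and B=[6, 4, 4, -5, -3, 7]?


d = |6-6| + |6-4| + |-5-4| + |-6+ 5| + |8+ 3| + |4-7|
  = 0 + 2 + 9 + 1 + 11 + 3
  = 26

26


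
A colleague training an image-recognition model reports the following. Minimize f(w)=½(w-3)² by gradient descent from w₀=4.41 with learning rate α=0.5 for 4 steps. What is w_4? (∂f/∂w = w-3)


step 1: grad = 4.41-3 = 1.41; w = 4.41 - 0.5·(1.41) = 3.705
step 2: grad = 3.705-3 = 0.705; w = 3.705 - 0.5·(0.705) = 3.3525
step 3: grad = 3.3525-3 = 0.3525; w = 3.3525 - 0.5·(0.3525) = 3.17625
step 4: grad = 3.17625-3 = 0.17625; w = 3.17625 - 0.5·(0.17625) = 3.088125

3.088125


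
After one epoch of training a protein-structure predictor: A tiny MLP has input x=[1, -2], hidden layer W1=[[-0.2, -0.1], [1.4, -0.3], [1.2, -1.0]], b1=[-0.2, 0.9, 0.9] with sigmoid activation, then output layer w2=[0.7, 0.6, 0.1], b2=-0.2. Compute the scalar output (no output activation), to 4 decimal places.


z1[0] = (-0.2)·(1) + (-0.1)·(-2) - 0.2 = -0.2
z1[1] = (1.4)·(1) + (-0.3)·(-2) + 0.9 = 2.9
z1[2] = (1.2)·(1) + (-1.0)·(-2) + 0.9 = 4.1
h = sigmoid(z1) = [0.4502, 0.9478, 0.9837]
output = (0.7)·(0.4502) + (0.6)·(0.9478) + (0.1)·(0.9837) - 0.2 = 0.7822

0.7822


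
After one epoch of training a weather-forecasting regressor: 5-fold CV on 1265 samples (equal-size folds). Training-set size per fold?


Fold size = 1265/5 = 253
Training per fold = 1265 - 253 = 1012

1012


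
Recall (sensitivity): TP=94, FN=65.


Recall = TP/(TP+FN)
= 94/(94+65)
= 94/159 = 59.12%

59.12%


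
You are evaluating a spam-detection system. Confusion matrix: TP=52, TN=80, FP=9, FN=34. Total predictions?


Total = TP + TN + FP + FN
= 52 + 80 + 9 + 34
= 175
(Predicted positive: 61, predicted negative: 114)

175


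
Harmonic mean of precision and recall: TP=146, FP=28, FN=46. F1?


Precision = 146/174 = 0.8391
Recall = 146/192 = 0.7604
F1 = 2·P·R/(P+R) = 2·TP/(2·TP+FP+FN) = 292/(292+28+46) = 292/366 = 0.7978

0.7978


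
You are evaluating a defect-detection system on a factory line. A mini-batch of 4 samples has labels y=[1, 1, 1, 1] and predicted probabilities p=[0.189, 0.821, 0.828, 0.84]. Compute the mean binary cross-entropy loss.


L[0] = -ln(0.189) = 1.666
L[1] = -ln(0.821) = 0.1972
L[2] = -ln(0.828) = 0.1887
L[3] = -ln(0.84) = 0.1744
mean = (1.666 + 0.1972 + 0.1887 + 0.1744)/4 = 0.5566

0.5566


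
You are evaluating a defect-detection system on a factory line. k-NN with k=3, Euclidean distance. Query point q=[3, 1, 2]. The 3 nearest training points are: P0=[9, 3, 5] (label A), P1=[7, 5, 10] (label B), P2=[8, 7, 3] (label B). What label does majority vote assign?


d(q,P0) = 7.0  (label A)
d(q,P1) = 9.798  (label B)
d(q,P2) = 7.874  (label B)
Votes: A=1, B=2
Majority → B

B


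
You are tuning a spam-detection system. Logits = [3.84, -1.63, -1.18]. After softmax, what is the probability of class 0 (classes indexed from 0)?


Exponentials: e^3.84=46.5255, e^-1.63=0.1959, e^-1.18=0.3073
Sum = 47.0287
Softmax = [0.9893, 0.0042, 0.0065]
p[0] = 46.5255/47.0287 = 0.9893

0.9893


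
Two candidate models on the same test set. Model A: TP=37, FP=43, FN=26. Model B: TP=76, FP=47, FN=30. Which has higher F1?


Model A: P=37/80=0.4625, R=37/63=0.5873, F1=2PR/(P+R)=2TP/(2TP+FP+FN)=74/143=0.5175
Model B: P=76/123=0.6179, R=76/106=0.717, F1=2PR/(P+R)=2TP/(2TP+FP+FN)=152/229=0.6638
0.5175 < 0.6638 → Model B

Model B


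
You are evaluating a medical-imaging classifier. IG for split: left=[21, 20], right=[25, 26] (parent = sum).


Parent = [46, 46], H_parent = 1
H_left = 0.9996 (n=41), H_right = 0.9997 (n=51)
H_children = (41/92)·0.9996 + (51/92)·0.9997 = 0.9997
IG = 1 - 0.9997 = 0.0003

0.0003


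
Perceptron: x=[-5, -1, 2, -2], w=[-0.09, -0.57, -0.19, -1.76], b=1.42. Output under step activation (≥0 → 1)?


z = (-5)·(-0.09) + (-1)·(-0.57) + (2)·(-0.19) + (-2)·(-1.76) + 1.42
  = 5.58
step(z) = 1 (z≥0)

1


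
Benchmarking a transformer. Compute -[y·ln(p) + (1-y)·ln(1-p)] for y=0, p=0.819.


BCE = -[y·ln(p) + (1-y)·ln(1-p)]
= -0 - 1·ln(1-0.819)
= -ln(0.181) = 1.7093

1.7093


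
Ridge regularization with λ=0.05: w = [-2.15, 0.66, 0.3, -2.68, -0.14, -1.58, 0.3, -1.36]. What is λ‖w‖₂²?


‖w‖₂² = (-2.15)² + (0.66)² + (0.3)² + (-2.68)² + (-0.14)² + (-1.58)² + (0.3)² + (-1.36)²
     = 4.6225 + 0.4356 + 0.09 + 7.1824 + 0.0196 + 2.4964 + 0.09 + 1.8496
     = 16.7861
λ·‖w‖₂² = 0.05·16.7861 = 0.839305

0.839305


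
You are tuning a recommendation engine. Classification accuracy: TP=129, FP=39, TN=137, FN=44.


Accuracy = (TP+TN)/(TP+TN+FP+FN)
= (129+137)/(349)
= 266/349 = 76.22%

76.22%


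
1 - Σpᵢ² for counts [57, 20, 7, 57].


Probabilities: [57/141, 20/141, 7/141, 57/141] ≈ [0.4043, 0.1418, 0.0496, 0.4043]
Σpᵢ² = (3249 + 400 + 49 + 3249)/141² = 6947/19881
Gini = 1 - Σpᵢ² = 1 - 6947/19881 = 0.6506

0.6506


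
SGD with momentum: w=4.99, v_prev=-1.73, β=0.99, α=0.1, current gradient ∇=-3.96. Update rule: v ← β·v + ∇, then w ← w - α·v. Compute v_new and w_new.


v_new = 0.99·-1.73 - 3.96 = -1.7127 - 3.96 = -5.6727
w_new = 4.99 - 0.1·-5.6727 = 4.99 + 0.56727 = 5.55727

v_new=-5.6727, w_new=5.55727


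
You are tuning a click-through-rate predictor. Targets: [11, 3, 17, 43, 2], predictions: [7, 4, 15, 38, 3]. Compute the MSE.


Squared errors: (11-7)²=16, (3-4)²=1, (17-15)²=4, (43-38)²=25, (2-3)²=1
Sum = 47
MSE = 47/5 = 47/5

47/5


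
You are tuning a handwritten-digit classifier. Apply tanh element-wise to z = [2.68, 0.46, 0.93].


tanh(2.68) = 0.9906
tanh(0.46) = 0.4301
tanh(0.93) = 0.7306
result = [0.9906, 0.4301, 0.7306]

[0.9906, 0.4301, 0.7306]


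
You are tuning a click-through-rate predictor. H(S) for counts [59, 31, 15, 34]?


Probabilities: [59/139, 31/139, 15/139, 34/139] ≈ [0.4245, 0.223, 0.1079, 0.2446]
H = -((59/139)·log₂(59/139) + (31/139)·log₂(31/139) + (15/139)·log₂(15/139) + (34/139)·log₂(34/139))
  = 1.8511 bits

1.8511 bits


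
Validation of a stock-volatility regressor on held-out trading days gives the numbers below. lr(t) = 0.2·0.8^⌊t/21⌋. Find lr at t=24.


n_drops = ⌊24/21⌋ = 1
lr = 0.2·0.8^1 = 0.2·0.8 = 0.16

0.16


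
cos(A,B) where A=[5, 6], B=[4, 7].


A·B = 5·4 + 6·7 = 62
‖A‖ = √61 = 7.8102, ‖B‖ = √65 = 8.0623
cos = 62/(√61·√65) = 62/√3965 = 0.9846

0.9846


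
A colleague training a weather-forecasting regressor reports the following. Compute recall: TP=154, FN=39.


Recall = TP/(TP+FN)
= 154/(154+39)
= 154/193 = 79.79%

79.79%


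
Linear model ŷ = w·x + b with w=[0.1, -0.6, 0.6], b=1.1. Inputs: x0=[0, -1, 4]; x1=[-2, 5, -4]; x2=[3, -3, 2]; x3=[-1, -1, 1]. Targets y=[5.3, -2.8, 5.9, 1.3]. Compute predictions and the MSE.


ŷ0 = (0.1)·(0) + (-0.6)·(-1) + (0.6)·(4) + 1.1 = 4.1
ŷ1 = (0.1)·(-2) + (-0.6)·(5) + (0.6)·(-4) + 1.1 = -4.5
ŷ2 = (0.1)·(3) + (-0.6)·(-3) + (0.6)·(2) + 1.1 = 4.4
ŷ3 = (0.1)·(-1) + (-0.6)·(-1) + (0.6)·(1) + 1.1 = 2.2
errors² = [1.44, 2.89, 2.25, 0.81]
MSE = 7.3900/4 = 1.8475

1.8475


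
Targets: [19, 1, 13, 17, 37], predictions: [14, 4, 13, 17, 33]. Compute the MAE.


Absolute errors: |19-14|=5, |1-4|=3, |13-13|=0, |17-17|=0, |37-33|=4
Sum = 12
MAE = 12/5 = 12/5

12/5


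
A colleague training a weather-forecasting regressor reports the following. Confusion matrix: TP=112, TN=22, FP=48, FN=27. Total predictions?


Total = TP + TN + FP + FN
= 112 + 22 + 48 + 27
= 209
(Predicted positive: 160, predicted negative: 49)

209


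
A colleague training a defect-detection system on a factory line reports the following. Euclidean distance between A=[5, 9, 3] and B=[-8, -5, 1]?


d = √((5+ 8)² + (9+ 5)² + (3-1)²)
  = √(169 + 196 + 4)
  = √369 = 19.2094

19.2094


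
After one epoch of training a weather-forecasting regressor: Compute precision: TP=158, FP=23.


Precision = TP/(TP+FP)
= 158/(158+23)
= 158/181 = 87.29%

87.29%


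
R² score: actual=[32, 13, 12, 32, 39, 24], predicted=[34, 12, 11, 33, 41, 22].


ȳ = 25.3333
SS_res = Σ(y-ŷ)² = 15
SS_tot = Σ(y-ȳ)² = 607.33
R² = 1 - SS_res/SS_tot = 1 - 0.0247 = 0.9753

0.9753


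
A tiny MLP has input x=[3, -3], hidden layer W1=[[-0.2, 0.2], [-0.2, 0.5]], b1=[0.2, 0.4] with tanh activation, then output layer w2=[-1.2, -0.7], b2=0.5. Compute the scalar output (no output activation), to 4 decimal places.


z1[0] = (-0.2)·(3) + (0.2)·(-3) + 0.2 = -1.0
z1[1] = (-0.2)·(3) + (0.5)·(-3) + 0.4 = -1.7
h = tanh(z1) = [-0.7616, -0.9354]
output = (-1.2)·(-0.7616) + (-0.7)·(-0.9354) + 0.5 = 2.0687

2.0687


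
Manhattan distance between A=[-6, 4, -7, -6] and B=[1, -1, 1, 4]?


d = |-6-1| + |4+ 1| + |-7-1| + |-6-4|
  = 7 + 5 + 8 + 10
  = 30

30


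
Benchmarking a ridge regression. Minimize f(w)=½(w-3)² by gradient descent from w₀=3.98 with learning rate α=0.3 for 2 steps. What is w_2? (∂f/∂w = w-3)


step 1: grad = 3.98-3 = 0.98; w = 3.98 - 0.3·(0.98) = 3.686
step 2: grad = 3.686-3 = 0.686; w = 3.686 - 0.3·(0.686) = 3.4802

3.4802


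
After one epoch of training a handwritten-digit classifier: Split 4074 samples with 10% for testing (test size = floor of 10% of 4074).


Test = ⌊4074·10/100⌋ = 407
Train = 4074 - 407 = 3667

Train: 3667, Test: 407


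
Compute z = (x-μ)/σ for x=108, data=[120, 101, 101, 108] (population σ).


μ = 107.5, σ = 7.7621
z = (108 - 107.5)/7.7621 = 0.0644

0.0644


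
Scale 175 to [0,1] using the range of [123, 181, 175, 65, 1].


min=1, max=181
(175-1)/(181-1) = 174/180 = 0.9667

0.9667


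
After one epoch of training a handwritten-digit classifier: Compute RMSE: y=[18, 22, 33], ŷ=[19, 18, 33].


MSE = 17/3 = 5.6667
RMSE = √(17/3) = 2.3805

2.3805


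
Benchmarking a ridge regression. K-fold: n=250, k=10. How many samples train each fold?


Fold size = 250/10 = 25
Training per fold = 250 - 25 = 225

225


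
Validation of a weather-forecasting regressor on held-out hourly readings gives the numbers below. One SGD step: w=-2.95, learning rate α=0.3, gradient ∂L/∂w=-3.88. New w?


w_new = w - α·∇
= -2.95 - 0.3·-3.88
= -2.95 + 1.164
= -1.786

-1.786


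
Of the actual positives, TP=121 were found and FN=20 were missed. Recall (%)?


Recall = TP/(TP+FN)
= 121/(121+20)
= 121/141 = 85.82%

85.82%


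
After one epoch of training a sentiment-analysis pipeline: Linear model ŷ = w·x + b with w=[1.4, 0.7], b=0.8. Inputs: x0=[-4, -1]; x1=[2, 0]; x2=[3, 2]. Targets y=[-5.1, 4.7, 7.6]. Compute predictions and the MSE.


ŷ0 = (1.4)·(-4) + (0.7)·(-1) + 0.8 = -5.5
ŷ1 = (1.4)·(2) + (0.7)·(0) + 0.8 = 3.6
ŷ2 = (1.4)·(3) + (0.7)·(2) + 0.8 = 6.4
errors² = [0.16, 1.21, 1.44]
MSE = 2.8100/3 = 0.9367

0.9367


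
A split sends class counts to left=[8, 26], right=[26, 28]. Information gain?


Parent = [34, 54], H_parent = 0.9624
H_left = 0.7871 (n=34), H_right = 0.999 (n=54)
H_children = (34/88)·0.7871 + (54/88)·0.999 = 0.9171
IG = 0.9624 - 0.9171 = 0.0453

0.0453


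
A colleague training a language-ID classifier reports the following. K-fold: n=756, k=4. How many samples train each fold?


Fold size = 756/4 = 189
Training per fold = 756 - 189 = 567

567


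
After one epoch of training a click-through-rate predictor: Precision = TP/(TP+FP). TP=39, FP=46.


Precision = TP/(TP+FP)
= 39/(39+46)
= 39/85 = 45.88%

45.88%


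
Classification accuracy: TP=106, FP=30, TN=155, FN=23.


Accuracy = (TP+TN)/(TP+TN+FP+FN)
= (106+155)/(314)
= 261/314 = 83.12%

83.12%


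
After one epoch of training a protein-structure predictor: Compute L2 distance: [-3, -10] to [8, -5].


d = √((-3-8)² + (-10+ 5)²)
  = √(121 + 25)
  = √146 = 12.083

12.083


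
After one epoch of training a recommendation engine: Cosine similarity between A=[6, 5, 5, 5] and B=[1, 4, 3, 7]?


A·B = 6·1 + 5·4 + 5·3 + 5·7 = 76
‖A‖ = √111 = 10.5357, ‖B‖ = √75 = 8.6603
cos = 76/(√111·√75) = 76/√8325 = 0.833

0.833


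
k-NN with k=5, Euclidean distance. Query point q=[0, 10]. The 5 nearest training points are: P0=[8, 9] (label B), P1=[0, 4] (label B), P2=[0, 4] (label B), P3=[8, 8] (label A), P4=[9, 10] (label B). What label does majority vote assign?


d(q,P0) = 8.0623  (label B)
d(q,P1) = 6.0  (label B)
d(q,P2) = 6.0  (label B)
d(q,P3) = 8.2462  (label A)
d(q,P4) = 9.0  (label B)
Votes: A=1, B=4
Majority → B

B


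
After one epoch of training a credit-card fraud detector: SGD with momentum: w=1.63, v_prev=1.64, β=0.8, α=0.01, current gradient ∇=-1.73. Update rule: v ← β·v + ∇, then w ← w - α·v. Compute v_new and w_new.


v_new = 0.8·1.64 - 1.73 = 1.312 - 1.73 = -0.418
w_new = 1.63 - 0.01·-0.418 = 1.63 + 0.00418 = 1.63418

v_new=-0.418, w_new=1.63418


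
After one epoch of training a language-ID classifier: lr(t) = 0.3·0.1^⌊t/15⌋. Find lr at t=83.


n_drops = ⌊83/15⌋ = 5
lr = 0.3·0.1^5 = 0.3·0.00001 = 0.000003

0.000003


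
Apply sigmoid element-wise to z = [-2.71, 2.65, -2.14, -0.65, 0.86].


σ(-2.71) = 1/(1+e^2.71) = 0.0624
σ(2.65) = 1/(1+e^-2.65) = 0.934
σ(-2.14) = 1/(1+e^2.14) = 0.1053
σ(-0.65) = 1/(1+e^0.65) = 0.343
σ(0.86) = 1/(1+e^-0.86) = 0.7027
result = [0.0624, 0.934, 0.1053, 0.343, 0.7027]

[0.0624, 0.934, 0.1053, 0.343, 0.7027]


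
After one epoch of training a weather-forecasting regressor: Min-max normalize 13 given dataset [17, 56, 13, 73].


min=13, max=73
(13-13)/(73-13) = 0/60 = 0.0

0.0


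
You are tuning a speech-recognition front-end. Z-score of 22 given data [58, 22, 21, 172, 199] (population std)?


μ = 94.4, σ = 76.0489
z = (22 - 94.4)/76.0489 = -0.952

-0.952


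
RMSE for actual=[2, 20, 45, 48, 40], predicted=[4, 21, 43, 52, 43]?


MSE = 34/5 = 6.8
RMSE = √(34/5) = 2.6077

2.6077


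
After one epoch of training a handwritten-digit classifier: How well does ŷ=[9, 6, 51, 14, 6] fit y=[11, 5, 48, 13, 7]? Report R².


ȳ = 16.8
SS_res = Σ(y-ŷ)² = 16
SS_tot = Σ(y-ȳ)² = 1256.8
R² = 1 - SS_res/SS_tot = 1 - 0.0127 = 0.9873

0.9873


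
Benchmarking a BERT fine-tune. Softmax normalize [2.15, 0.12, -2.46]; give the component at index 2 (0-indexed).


Exponentials: e^2.15=8.5849, e^0.12=1.1275, e^-2.46=0.0854
Sum = 9.7978
Softmax = [0.8762, 0.1151, 0.0087]
p[2] = 0.0854/9.7978 = 0.0087

0.0087


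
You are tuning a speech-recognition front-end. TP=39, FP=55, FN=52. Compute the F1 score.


Precision = 39/94 = 0.4149
Recall = 39/91 = 0.4286
F1 = 2·P·R/(P+R) = 2·TP/(2·TP+FP+FN) = 78/(78+55+52) = 78/185 = 0.4216

0.4216


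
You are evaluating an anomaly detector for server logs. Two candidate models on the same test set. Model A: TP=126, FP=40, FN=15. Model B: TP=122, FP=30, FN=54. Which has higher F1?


Model A: P=126/166=0.759, R=126/141=0.8936, F1=2PR/(P+R)=2TP/(2TP+FP+FN)=252/307=0.8208
Model B: P=122/152=0.8026, R=122/176=0.6932, F1=2PR/(P+R)=2TP/(2TP+FP+FN)=244/328=0.7439
0.8208 > 0.7439 → Model A

Model A


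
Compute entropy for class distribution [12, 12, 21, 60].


Probabilities: [12/105, 12/105, 21/105, 60/105] ≈ [0.1143, 0.1143, 0.2, 0.5714]
H = -((12/105)·log₂(12/105) + (12/105)·log₂(12/105) + (21/105)·log₂(21/105) + (60/105)·log₂(60/105))
  = 1.641 bits

1.641 bits


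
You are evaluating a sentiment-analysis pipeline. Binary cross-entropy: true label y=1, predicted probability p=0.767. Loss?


BCE = -[y·ln(p) + (1-y)·ln(1-p)]
= -1·ln(0.767) - 0
= -ln(0.767) = 0.2653

0.2653


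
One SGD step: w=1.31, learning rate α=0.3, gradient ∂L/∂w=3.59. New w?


w_new = w - α·∇
= 1.31 - 0.3·3.59
= 1.31 - 1.077
= 0.233

0.233


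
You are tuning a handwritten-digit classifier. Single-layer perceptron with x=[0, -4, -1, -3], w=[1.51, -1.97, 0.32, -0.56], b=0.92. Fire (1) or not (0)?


z = (0)·(1.51) + (-4)·(-1.97) + (-1)·(0.32) + (-3)·(-0.56) + 0.92
  = 10.16
step(z) = 1 (z≥0)

1


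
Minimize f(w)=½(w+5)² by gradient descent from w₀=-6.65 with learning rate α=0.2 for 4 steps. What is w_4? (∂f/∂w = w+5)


step 1: grad = -6.65+5 = -1.65; w = -6.65 - 0.2·(-1.65) = -6.32
step 2: grad = -6.32+5 = -1.32; w = -6.32 - 0.2·(-1.32) = -6.056
step 3: grad = -6.056+5 = -1.056; w = -6.056 - 0.2·(-1.056) = -5.8448
step 4: grad = -5.8448+5 = -0.8448; w = -5.8448 - 0.2·(-0.8448) = -5.67584

-5.67584


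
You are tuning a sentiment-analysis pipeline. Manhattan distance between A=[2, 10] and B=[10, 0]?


d = |2-10| + |10-0|
  = 8 + 10
  = 18

18


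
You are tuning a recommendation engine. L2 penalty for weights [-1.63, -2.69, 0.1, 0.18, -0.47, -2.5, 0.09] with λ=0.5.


‖w‖₂² = (-1.63)² + (-2.69)² + (0.1)² + (0.18)² + (-0.47)² + (-2.5)² + (0.09)²
     = 2.6569 + 7.2361 + 0.01 + 0.0324 + 0.2209 + 6.25 + 0.0081
     = 16.4144
λ·‖w‖₂² = 0.5·16.4144 = 8.2072

8.2072


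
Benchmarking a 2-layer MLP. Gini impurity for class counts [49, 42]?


Probabilities: [49/91, 42/91] ≈ [0.5385, 0.4615]
Σpᵢ² = (2401 + 1764)/91² = 4165/8281
Gini = 1 - Σpᵢ² = 1 - 4165/8281 = 0.497

0.497


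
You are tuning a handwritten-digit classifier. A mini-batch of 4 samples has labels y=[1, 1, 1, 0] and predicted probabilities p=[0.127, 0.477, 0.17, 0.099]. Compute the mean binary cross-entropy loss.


L[0] = -ln(0.127) = 2.0636
L[1] = -ln(0.477) = 0.7402
L[2] = -ln(0.17) = 1.772
L[3] = -ln(1-0.099) = -ln(0.901) = 0.1043
mean = (2.0636 + 0.7402 + 1.772 + 0.1043)/4 = 1.17

1.17


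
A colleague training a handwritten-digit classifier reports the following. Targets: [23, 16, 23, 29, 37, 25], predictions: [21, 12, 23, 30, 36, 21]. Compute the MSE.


Squared errors: (23-21)²=4, (16-12)²=16, (23-23)²=0, (29-30)²=1, (37-36)²=1, (25-21)²=16
Sum = 38
MSE = 38/6 = 19/3

19/3


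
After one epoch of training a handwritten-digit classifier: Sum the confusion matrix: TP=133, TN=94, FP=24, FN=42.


Total = TP + TN + FP + FN
= 133 + 94 + 24 + 42
= 293
(Predicted positive: 157, predicted negative: 136)

293


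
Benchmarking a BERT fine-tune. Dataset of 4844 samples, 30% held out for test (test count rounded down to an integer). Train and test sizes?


Test = ⌊4844·30/100⌋ = 1453
Train = 4844 - 1453 = 3391

Train: 3391, Test: 1453


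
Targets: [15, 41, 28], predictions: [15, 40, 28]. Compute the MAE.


Absolute errors: |15-15|=0, |41-40|=1, |28-28|=0
Sum = 1
MAE = 1/3 = 1/3

1/3


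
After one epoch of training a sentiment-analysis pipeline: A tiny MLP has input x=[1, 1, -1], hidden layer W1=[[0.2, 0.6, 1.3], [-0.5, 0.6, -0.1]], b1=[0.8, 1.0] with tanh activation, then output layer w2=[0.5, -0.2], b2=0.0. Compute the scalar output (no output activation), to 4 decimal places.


z1[0] = (0.2)·(1) + (0.6)·(1) + (1.3)·(-1) + 0.8 = 0.3
z1[1] = (-0.5)·(1) + (0.6)·(1) + (-0.1)·(-1) + 1.0 = 1.2
h = tanh(z1) = [0.2913, 0.8337]
output = (0.5)·(0.2913) + (-0.2)·(0.8337) + 0.0 = -0.0211

-0.0211


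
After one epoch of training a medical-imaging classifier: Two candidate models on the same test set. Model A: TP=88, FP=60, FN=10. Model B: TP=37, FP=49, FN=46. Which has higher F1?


Model A: P=88/148=0.5946, R=88/98=0.898, F1=2PR/(P+R)=2TP/(2TP+FP+FN)=176/246=0.7154
Model B: P=37/86=0.4302, R=37/83=0.4458, F1=2PR/(P+R)=2TP/(2TP+FP+FN)=74/169=0.4379
0.7154 > 0.4379 → Model A

Model A


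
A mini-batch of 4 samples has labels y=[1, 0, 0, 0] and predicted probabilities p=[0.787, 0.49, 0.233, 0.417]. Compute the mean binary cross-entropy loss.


L[0] = -ln(0.787) = 0.2395
L[1] = -ln(1-0.49) = -ln(0.51) = 0.6733
L[2] = -ln(1-0.233) = -ln(0.767) = 0.2653
L[3] = -ln(1-0.417) = -ln(0.583) = 0.5396
mean = (0.2395 + 0.6733 + 0.2653 + 0.5396)/4 = 0.4294

0.4294


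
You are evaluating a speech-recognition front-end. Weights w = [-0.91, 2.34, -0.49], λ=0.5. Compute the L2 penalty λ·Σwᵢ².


‖w‖₂² = (-0.91)² + (2.34)² + (-0.49)²
     = 0.8281 + 5.4756 + 0.2401
     = 6.5438
λ·‖w‖₂² = 0.5·6.5438 = 3.2719

3.2719


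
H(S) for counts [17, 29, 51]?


Probabilities: [17/97, 29/97, 51/97] ≈ [0.1753, 0.299, 0.5258]
H = -((17/97)·log₂(17/97) + (29/97)·log₂(29/97) + (51/97)·log₂(51/97))
  = 1.4488 bits

1.4488 bits


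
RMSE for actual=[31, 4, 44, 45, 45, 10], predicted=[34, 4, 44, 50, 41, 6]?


MSE = 66/6 = 11
RMSE = √(66/6) = 3.3166

3.3166


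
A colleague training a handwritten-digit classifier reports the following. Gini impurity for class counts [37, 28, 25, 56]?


Probabilities: [37/146, 28/146, 25/146, 56/146] ≈ [0.2534, 0.1918, 0.1712, 0.3836]
Σpᵢ² = (1369 + 784 + 625 + 3136)/146² = 5914/21316
Gini = 1 - Σpᵢ² = 1 - 5914/21316 = 0.7226

0.7226


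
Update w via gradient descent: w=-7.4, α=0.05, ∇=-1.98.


w_new = w - α·∇
= -7.4 - 0.05·-1.98
= -7.4 + 0.099
= -7.301

-7.301


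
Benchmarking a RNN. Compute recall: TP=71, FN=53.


Recall = TP/(TP+FN)
= 71/(71+53)
= 71/124 = 57.26%

57.26%


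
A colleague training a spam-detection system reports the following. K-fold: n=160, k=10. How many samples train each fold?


Fold size = 160/10 = 16
Training per fold = 160 - 16 = 144

144


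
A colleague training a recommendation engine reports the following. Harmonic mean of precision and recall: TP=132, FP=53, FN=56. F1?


Precision = 132/185 = 0.7135
Recall = 132/188 = 0.7021
F1 = 2·P·R/(P+R) = 2·TP/(2·TP+FP+FN) = 264/(264+53+56) = 264/373 = 0.7078

0.7078


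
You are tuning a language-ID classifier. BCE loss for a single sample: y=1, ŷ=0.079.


BCE = -[y·ln(p) + (1-y)·ln(1-p)]
= -1·ln(0.079) - 0
= -ln(0.079) = 2.5383

2.5383


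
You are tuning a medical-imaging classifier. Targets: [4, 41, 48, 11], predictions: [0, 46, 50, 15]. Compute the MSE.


Squared errors: (4-0)²=16, (41-46)²=25, (48-50)²=4, (11-15)²=16
Sum = 61
MSE = 61/4 = 61/4

61/4


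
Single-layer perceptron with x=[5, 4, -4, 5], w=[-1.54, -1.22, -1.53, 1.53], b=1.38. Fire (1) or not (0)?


z = (5)·(-1.54) + (4)·(-1.22) + (-4)·(-1.53) + (5)·(1.53) + 1.38
  = 2.57
step(z) = 1 (z≥0)

1


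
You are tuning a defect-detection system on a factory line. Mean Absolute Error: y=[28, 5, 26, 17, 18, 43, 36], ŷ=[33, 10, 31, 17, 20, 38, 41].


Absolute errors: |28-33|=5, |5-10|=5, |26-31|=5, |17-17|=0, |18-20|=2, |43-38|=5, |36-41|=5
Sum = 27
MAE = 27/7 = 27/7

27/7


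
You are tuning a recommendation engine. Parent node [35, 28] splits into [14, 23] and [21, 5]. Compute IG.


Parent = [35, 28], H_parent = 0.9911
H_left = 0.9569 (n=37), H_right = 0.7063 (n=26)
H_children = (37/63)·0.9569 + (26/63)·0.7063 = 0.8535
IG = 0.9911 - 0.8535 = 0.1376

0.1376


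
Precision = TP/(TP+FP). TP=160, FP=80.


Precision = TP/(TP+FP)
= 160/(160+80)
= 160/240 = 66.67%

66.67%


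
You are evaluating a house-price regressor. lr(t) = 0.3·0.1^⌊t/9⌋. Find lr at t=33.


n_drops = ⌊33/9⌋ = 3
lr = 0.3·0.1^3 = 0.3·0.001 = 0.0003

0.0003


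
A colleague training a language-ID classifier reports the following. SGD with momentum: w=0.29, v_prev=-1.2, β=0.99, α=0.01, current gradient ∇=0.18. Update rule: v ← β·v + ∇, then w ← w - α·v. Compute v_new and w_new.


v_new = 0.99·-1.2 + 0.18 = -1.188 + 0.18 = -1.008
w_new = 0.29 - 0.01·-1.008 = 0.29 + 0.01008 = 0.30008

v_new=-1.008, w_new=0.30008


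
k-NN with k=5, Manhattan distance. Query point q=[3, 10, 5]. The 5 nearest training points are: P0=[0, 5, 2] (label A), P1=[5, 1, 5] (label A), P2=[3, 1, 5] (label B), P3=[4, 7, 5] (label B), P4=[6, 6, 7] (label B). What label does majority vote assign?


d(q,P0) = 11  (label A)
d(q,P1) = 11  (label A)
d(q,P2) = 9  (label B)
d(q,P3) = 4  (label B)
d(q,P4) = 9  (label B)
Votes: A=2, B=3
Majority → B

B


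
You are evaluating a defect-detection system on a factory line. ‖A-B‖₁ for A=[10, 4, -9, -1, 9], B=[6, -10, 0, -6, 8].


d = |10-6| + |4+ 10| + |-9-0| + |-1+ 6| + |9-8|
  = 4 + 14 + 9 + 5 + 1
  = 33

33


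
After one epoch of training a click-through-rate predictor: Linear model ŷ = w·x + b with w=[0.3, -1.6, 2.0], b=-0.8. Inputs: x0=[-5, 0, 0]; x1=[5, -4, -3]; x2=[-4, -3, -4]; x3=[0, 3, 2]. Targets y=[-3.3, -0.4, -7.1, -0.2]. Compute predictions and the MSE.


ŷ0 = (0.3)·(-5) + (-1.6)·(0) + (2.0)·(0) - 0.8 = -2.3
ŷ1 = (0.3)·(5) + (-1.6)·(-4) + (2.0)·(-3) - 0.8 = 1.1
ŷ2 = (0.3)·(-4) + (-1.6)·(-3) + (2.0)·(-4) - 0.8 = -5.2
ŷ3 = (0.3)·(0) + (-1.6)·(3) + (2.0)·(2) - 0.8 = -1.6
errors² = [1.0, 2.25, 3.61, 1.96]
MSE = 8.8200/4 = 2.205

2.205


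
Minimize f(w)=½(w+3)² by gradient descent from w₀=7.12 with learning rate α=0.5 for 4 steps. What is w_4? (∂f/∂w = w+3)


step 1: grad = 7.12+3 = 10.12; w = 7.12 - 0.5·(10.12) = 2.06
step 2: grad = 2.06+3 = 5.06; w = 2.06 - 0.5·(5.06) = -0.47
step 3: grad = -0.47+3 = 2.53; w = -0.47 - 0.5·(2.53) = -1.735
step 4: grad = -1.735+3 = 1.265; w = -1.735 - 0.5·(1.265) = -2.3675

-2.3675


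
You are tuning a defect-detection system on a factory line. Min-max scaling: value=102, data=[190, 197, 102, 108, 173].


min=102, max=197
(102-102)/(197-102) = 0/95 = 0.0

0.0


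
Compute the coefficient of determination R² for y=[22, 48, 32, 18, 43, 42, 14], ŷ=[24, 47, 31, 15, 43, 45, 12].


ȳ = 31.2857
SS_res = Σ(y-ŷ)² = 28
SS_tot = Σ(y-ȳ)² = 1093.43
R² = 1 - SS_res/SS_tot = 1 - 0.0256 = 0.9744

0.9744


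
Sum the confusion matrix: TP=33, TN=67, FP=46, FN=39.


Total = TP + TN + FP + FN
= 33 + 67 + 46 + 39
= 185
(Predicted positive: 79, predicted negative: 106)

185


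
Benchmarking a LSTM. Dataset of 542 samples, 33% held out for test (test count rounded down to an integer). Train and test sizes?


Test = ⌊542·33/100⌋ = 178
Train = 542 - 178 = 364

Train: 364, Test: 178


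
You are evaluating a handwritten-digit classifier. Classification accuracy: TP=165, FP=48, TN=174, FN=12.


Accuracy = (TP+TN)/(TP+TN+FP+FN)
= (165+174)/(399)
= 339/399 = 84.96%

84.96%


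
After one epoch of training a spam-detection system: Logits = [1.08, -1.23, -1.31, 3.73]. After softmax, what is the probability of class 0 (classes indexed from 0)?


Exponentials: e^1.08=2.9447, e^-1.23=0.2923, e^-1.31=0.2698, e^3.73=41.6791
Sum = 45.1859
Softmax = [0.0652, 0.0065, 0.006, 0.9224]
p[0] = 2.9447/45.1859 = 0.0652

0.0652


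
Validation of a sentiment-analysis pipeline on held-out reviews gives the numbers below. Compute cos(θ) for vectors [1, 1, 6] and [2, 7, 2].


A·B = 1·2 + 1·7 + 6·2 = 21
‖A‖ = √38 = 6.1644, ‖B‖ = √57 = 7.5498
cos = 21/(√38·√57) = 21/√2166 = 0.4512

0.4512


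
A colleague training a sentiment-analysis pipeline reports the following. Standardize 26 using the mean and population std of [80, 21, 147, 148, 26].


μ = 84.4, σ = 55.5215
z = (26 - 84.4)/55.5215 = -1.0518

-1.0518


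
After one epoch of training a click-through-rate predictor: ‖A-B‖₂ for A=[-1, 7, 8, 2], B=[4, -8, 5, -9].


d = √((-1-4)² + (7+ 8)² + (8-5)² + (2+ 9)²)
  = √(25 + 225 + 9 + 121)
  = √380 = 19.4936

19.4936


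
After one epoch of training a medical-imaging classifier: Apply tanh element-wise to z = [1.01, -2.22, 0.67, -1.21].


tanh(1.01) = 0.7658
tanh(-2.22) = -0.9767
tanh(0.67) = 0.585
tanh(-1.21) = -0.8367
result = [0.7658, -0.9767, 0.585, -0.8367]

[0.7658, -0.9767, 0.585, -0.8367]


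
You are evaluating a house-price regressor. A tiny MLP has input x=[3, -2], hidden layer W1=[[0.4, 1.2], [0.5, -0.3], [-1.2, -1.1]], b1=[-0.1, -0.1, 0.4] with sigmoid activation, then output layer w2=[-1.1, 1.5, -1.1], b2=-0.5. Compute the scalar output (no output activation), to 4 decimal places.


z1[0] = (0.4)·(3) + (1.2)·(-2) - 0.1 = -1.3
z1[1] = (0.5)·(3) + (-0.3)·(-2) - 0.1 = 2.0
z1[2] = (-1.2)·(3) + (-1.1)·(-2) + 0.4 = -1.0
h = sigmoid(z1) = [0.2142, 0.8808, 0.2689]
output = (-1.1)·(0.2142) + (1.5)·(0.8808) + (-1.1)·(0.2689) - 0.5 = 0.2898

0.2898


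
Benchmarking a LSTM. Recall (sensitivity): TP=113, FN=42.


Recall = TP/(TP+FN)
= 113/(113+42)
= 113/155 = 72.9%

72.9%


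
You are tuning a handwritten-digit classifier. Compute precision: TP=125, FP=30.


Precision = TP/(TP+FP)
= 125/(125+30)
= 125/155 = 80.65%

80.65%


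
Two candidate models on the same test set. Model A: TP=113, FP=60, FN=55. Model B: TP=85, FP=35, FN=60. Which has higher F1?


Model A: P=113/173=0.6532, R=113/168=0.6726, F1=2PR/(P+R)=2TP/(2TP+FP+FN)=226/341=0.6628
Model B: P=85/120=0.7083, R=85/145=0.5862, F1=2PR/(P+R)=2TP/(2TP+FP+FN)=170/265=0.6415
0.6628 > 0.6415 → Model A

Model A


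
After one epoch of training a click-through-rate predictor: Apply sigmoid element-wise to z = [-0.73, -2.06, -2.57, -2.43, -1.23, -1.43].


σ(-0.73) = 1/(1+e^0.73) = 0.3252
σ(-2.06) = 1/(1+e^2.06) = 0.113
σ(-2.57) = 1/(1+e^2.57) = 0.0711
σ(-2.43) = 1/(1+e^2.43) = 0.0809
σ(-1.23) = 1/(1+e^1.23) = 0.2262
σ(-1.43) = 1/(1+e^1.43) = 0.1931
result = [0.3252, 0.113, 0.0711, 0.0809, 0.2262, 0.1931]

[0.3252, 0.113, 0.0711, 0.0809, 0.2262, 0.1931]


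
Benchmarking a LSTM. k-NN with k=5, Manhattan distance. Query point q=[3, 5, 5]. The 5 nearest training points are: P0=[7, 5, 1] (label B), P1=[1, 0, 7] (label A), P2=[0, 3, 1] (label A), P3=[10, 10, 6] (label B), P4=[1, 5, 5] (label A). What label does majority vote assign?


d(q,P0) = 8  (label B)
d(q,P1) = 9  (label A)
d(q,P2) = 9  (label A)
d(q,P3) = 13  (label B)
d(q,P4) = 2  (label A)
Votes: A=3, B=2
Majority → A

A


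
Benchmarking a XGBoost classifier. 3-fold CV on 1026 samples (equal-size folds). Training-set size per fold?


Fold size = 1026/3 = 342
Training per fold = 1026 - 342 = 684

684


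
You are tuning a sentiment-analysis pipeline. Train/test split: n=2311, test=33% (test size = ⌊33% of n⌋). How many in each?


Test = ⌊2311·33/100⌋ = 762
Train = 2311 - 762 = 1549

Train: 1549, Test: 762


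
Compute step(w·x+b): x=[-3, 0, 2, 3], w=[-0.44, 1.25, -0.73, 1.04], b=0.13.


z = (-3)·(-0.44) + (0)·(1.25) + (2)·(-0.73) + (3)·(1.04) + 0.13
  = 3.11
step(z) = 1 (z≥0)

1


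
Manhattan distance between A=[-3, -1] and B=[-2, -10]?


d = |-3+ 2| + |-1+ 10|
  = 1 + 9
  = 10

10


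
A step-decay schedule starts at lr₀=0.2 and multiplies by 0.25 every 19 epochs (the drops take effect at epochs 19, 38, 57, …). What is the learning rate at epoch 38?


n_drops = ⌊38/19⌋ = 2
lr = 0.2·0.25^2 = 0.2·0.0625 = 0.0125

0.0125


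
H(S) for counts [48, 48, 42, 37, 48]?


Probabilities: [48/223, 48/223, 42/223, 37/223, 48/223] ≈ [0.2152, 0.2152, 0.1883, 0.1659, 0.2152]
H = -((48/223)·log₂(48/223) + (48/223)·log₂(48/223) + (42/223)·log₂(42/223) + (37/223)·log₂(37/223) + (48/223)·log₂(48/223))
  = 2.3145 bits

2.3145 bits


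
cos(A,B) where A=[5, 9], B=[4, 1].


A·B = 5·4 + 9·1 = 29
‖A‖ = √106 = 10.2956, ‖B‖ = √17 = 4.1231
cos = 29/(√106·√17) = 29/√1802 = 0.6832

0.6832


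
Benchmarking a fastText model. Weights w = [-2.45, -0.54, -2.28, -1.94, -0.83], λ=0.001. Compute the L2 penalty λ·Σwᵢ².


‖w‖₂² = (-2.45)² + (-0.54)² + (-2.28)² + (-1.94)² + (-0.83)²
     = 6.0025 + 0.2916 + 5.1984 + 3.7636 + 0.6889
     = 15.945
λ·‖w‖₂² = 0.001·15.945 = 0.015945

0.015945


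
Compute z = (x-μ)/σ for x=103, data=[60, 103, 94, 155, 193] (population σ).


μ = 121, σ = 47.1466
z = (103 - 121)/47.1466 = -0.3818

-0.3818


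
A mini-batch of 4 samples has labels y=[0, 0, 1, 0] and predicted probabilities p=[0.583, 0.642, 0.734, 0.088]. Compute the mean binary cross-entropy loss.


L[0] = -ln(1-0.583) = -ln(0.417) = 0.8747
L[1] = -ln(1-0.642) = -ln(0.358) = 1.0272
L[2] = -ln(0.734) = 0.3092
L[3] = -ln(1-0.088) = -ln(0.912) = 0.0921
mean = (0.8747 + 1.0272 + 0.3092 + 0.0921)/4 = 0.5758

0.5758


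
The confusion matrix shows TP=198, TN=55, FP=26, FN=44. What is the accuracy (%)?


Accuracy = (TP+TN)/(TP+TN+FP+FN)
= (198+55)/(323)
= 253/323 = 78.33%

78.33%


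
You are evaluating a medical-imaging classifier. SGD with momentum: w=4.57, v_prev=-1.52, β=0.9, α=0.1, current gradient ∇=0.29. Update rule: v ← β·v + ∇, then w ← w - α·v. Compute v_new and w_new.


v_new = 0.9·-1.52 + 0.29 = -1.368 + 0.29 = -1.078
w_new = 4.57 - 0.1·-1.078 = 4.57 + 0.1078 = 4.6778

v_new=-1.078, w_new=4.6778


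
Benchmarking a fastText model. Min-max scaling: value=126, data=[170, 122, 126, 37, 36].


min=36, max=170
(126-36)/(170-36) = 90/134 = 0.6716

0.6716


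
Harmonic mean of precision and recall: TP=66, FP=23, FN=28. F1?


Precision = 66/89 = 0.7416
Recall = 66/94 = 0.7021
F1 = 2·P·R/(P+R) = 2·TP/(2·TP+FP+FN) = 132/(132+23+28) = 132/183 = 0.7213

0.7213


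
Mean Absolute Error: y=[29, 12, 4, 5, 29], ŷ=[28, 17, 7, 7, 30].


Absolute errors: |29-28|=1, |12-17|=5, |4-7|=3, |5-7|=2, |29-30|=1
Sum = 12
MAE = 12/5 = 12/5

12/5


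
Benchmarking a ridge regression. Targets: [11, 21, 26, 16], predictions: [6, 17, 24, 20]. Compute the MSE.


Squared errors: (11-6)²=25, (21-17)²=16, (26-24)²=4, (16-20)²=16
Sum = 61
MSE = 61/4 = 61/4

61/4


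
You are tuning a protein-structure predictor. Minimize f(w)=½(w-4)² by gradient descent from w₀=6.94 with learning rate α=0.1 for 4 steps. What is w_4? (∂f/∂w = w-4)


step 1: grad = 6.94-4 = 2.94; w = 6.94 - 0.1·(2.94) = 6.646
step 2: grad = 6.646-4 = 2.646; w = 6.646 - 0.1·(2.646) = 6.3814
step 3: grad = 6.3814-4 = 2.3814; w = 6.3814 - 0.1·(2.3814) = 6.14326
step 4: grad = 6.14326-4 = 2.14326; w = 6.14326 - 0.1·(2.14326) = 5.928934

5.928934


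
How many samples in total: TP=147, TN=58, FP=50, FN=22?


Total = TP + TN + FP + FN
= 147 + 58 + 50 + 22
= 277
(Predicted positive: 197, predicted negative: 80)

277


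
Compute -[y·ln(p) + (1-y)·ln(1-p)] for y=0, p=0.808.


BCE = -[y·ln(p) + (1-y)·ln(1-p)]
= -0 - 1·ln(1-0.808)
= -ln(0.192) = 1.6503

1.6503


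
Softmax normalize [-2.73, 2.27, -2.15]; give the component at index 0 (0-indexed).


Exponentials: e^-2.73=0.0652, e^2.27=9.6794, e^-2.15=0.1165
Sum = 9.8611
Softmax = [0.0066, 0.9816, 0.0118]
p[0] = 0.0652/9.8611 = 0.0066

0.0066


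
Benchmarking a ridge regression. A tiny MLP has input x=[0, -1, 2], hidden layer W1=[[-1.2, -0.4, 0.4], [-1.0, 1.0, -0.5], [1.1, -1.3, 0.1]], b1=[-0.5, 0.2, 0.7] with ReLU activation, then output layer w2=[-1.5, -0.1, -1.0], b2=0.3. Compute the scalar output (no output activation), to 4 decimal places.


z1[0] = (-1.2)·(0) + (-0.4)·(-1) + (0.4)·(2) - 0.5 = 0.7
z1[1] = (-1.0)·(0) + (1.0)·(-1) + (-0.5)·(2) + 0.2 = -1.8
z1[2] = (1.1)·(0) + (-1.3)·(-1) + (0.1)·(2) + 0.7 = 2.2
h = ReLU(z1) = [0.7, 0.0, 2.2]
output = (-1.5)·(0.7) + (-0.1)·(0.0) + (-1.0)·(2.2) + 0.3 = -2.95

-2.95


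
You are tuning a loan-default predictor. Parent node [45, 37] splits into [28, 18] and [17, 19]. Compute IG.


Parent = [45, 37], H_parent = 0.9931
H_left = 0.9656 (n=46), H_right = 0.9978 (n=36)
H_children = (46/82)·0.9656 + (36/82)·0.9978 = 0.9797
IG = 0.9931 - 0.9797 = 0.0134

0.0134


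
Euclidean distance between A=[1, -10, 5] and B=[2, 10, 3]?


d = √((1-2)² + (-10-10)² + (5-3)²)
  = √(1 + 400 + 4)
  = √405 = 20.1246

20.1246


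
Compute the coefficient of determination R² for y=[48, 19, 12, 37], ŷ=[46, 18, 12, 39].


ȳ = 29
SS_res = Σ(y-ŷ)² = 9
SS_tot = Σ(y-ȳ)² = 814
R² = 1 - SS_res/SS_tot = 1 - 0.0111 = 0.9889

0.9889


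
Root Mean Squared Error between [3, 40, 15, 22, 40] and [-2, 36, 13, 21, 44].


MSE = 62/5 = 12.4
RMSE = √(62/5) = 3.5214

3.5214


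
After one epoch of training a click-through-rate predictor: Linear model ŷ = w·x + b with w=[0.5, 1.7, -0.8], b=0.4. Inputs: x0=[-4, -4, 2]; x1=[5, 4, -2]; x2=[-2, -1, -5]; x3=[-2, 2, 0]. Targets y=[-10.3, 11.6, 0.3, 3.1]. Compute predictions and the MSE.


ŷ0 = (0.5)·(-4) + (1.7)·(-4) + (-0.8)·(2) + 0.4 = -10.0
ŷ1 = (0.5)·(5) + (1.7)·(4) + (-0.8)·(-2) + 0.4 = 11.3
ŷ2 = (0.5)·(-2) + (1.7)·(-1) + (-0.8)·(-5) + 0.4 = 1.7
ŷ3 = (0.5)·(-2) + (1.7)·(2) + (-0.8)·(0) + 0.4 = 2.8
errors² = [0.09, 0.09, 1.96, 0.09]
MSE = 2.2300/4 = 0.5575

0.5575


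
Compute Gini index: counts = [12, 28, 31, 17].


Probabilities: [12/88, 28/88, 31/88, 17/88] ≈ [0.1364, 0.3182, 0.3523, 0.1932]
Σpᵢ² = (144 + 784 + 961 + 289)/88² = 2178/7744
Gini = 1 - Σpᵢ² = 1 - 2178/7744 = 0.7188

0.7188


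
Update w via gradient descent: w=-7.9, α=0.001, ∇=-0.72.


w_new = w - α·∇
= -7.9 - 0.001·-0.72
= -7.9 + 0.00072
= -7.89928

-7.89928


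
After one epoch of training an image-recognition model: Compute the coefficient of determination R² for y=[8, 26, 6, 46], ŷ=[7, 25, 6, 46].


ȳ = 21.5
SS_res = Σ(y-ŷ)² = 2
SS_tot = Σ(y-ȳ)² = 1043
R² = 1 - SS_res/SS_tot = 1 - 0.0019 = 0.9981

0.9981


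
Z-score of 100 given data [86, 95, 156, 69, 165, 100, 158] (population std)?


μ = 118.4286, σ = 36.897
z = (100 - 118.4286)/36.897 = -0.4995

-0.4995


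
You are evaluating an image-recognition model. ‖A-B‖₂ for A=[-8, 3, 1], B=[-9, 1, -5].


d = √((-8+ 9)² + (3-1)² + (1+ 5)²)
  = √(1 + 4 + 36)
  = √41 = 6.4031

6.4031


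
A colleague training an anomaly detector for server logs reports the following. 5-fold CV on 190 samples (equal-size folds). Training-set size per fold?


Fold size = 190/5 = 38
Training per fold = 190 - 38 = 152

152


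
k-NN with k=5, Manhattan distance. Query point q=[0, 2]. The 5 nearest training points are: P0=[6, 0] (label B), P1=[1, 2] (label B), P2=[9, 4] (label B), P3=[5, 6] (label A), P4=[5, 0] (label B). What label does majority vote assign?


d(q,P0) = 8  (label B)
d(q,P1) = 1  (label B)
d(q,P2) = 11  (label B)
d(q,P3) = 9  (label A)
d(q,P4) = 7  (label B)
Votes: A=1, B=4
Majority → B

B


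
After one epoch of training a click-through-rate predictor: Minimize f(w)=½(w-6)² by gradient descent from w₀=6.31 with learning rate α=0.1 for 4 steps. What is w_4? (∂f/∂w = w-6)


step 1: grad = 6.31-6 = 0.31; w = 6.31 - 0.1·(0.31) = 6.279
step 2: grad = 6.279-6 = 0.279; w = 6.279 - 0.1·(0.279) = 6.2511
step 3: grad = 6.2511-6 = 0.2511; w = 6.2511 - 0.1·(0.2511) = 6.22599
step 4: grad = 6.22599-6 = 0.22599; w = 6.22599 - 0.1·(0.22599) = 6.203391

6.203391


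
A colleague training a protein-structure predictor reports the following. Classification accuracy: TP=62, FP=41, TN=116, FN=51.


Accuracy = (TP+TN)/(TP+TN+FP+FN)
= (62+116)/(270)
= 178/270 = 65.93%

65.93%


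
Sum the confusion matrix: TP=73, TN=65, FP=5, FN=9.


Total = TP + TN + FP + FN
= 73 + 65 + 5 + 9
= 152
(Predicted positive: 78, predicted negative: 74)

152


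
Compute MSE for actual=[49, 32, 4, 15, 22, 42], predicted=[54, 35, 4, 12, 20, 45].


Squared errors: (49-54)²=25, (32-35)²=9, (4-4)²=0, (15-12)²=9, (22-20)²=4, (42-45)²=9
Sum = 56
MSE = 56/6 = 28/3

28/3


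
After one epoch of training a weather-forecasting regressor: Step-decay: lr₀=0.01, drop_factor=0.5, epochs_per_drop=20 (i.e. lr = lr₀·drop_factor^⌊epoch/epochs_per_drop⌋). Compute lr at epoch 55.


n_drops = ⌊55/20⌋ = 2
lr = 0.01·0.5^2 = 0.01·0.25 = 0.0025

0.0025


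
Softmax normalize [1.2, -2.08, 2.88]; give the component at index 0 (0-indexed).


Exponentials: e^1.2=3.3201, e^-2.08=0.1249, e^2.88=17.8143
Sum = 21.2593
Softmax = [0.1562, 0.0059, 0.838]
p[0] = 3.3201/21.2593 = 0.1562

0.1562


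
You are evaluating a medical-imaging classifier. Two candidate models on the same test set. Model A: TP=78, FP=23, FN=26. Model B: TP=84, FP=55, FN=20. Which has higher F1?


Model A: P=78/101=0.7723, R=78/104=0.75, F1=2PR/(P+R)=2TP/(2TP+FP+FN)=156/205=0.761
Model B: P=84/139=0.6043, R=84/104=0.8077, F1=2PR/(P+R)=2TP/(2TP+FP+FN)=168/243=0.6914
0.761 > 0.6914 → Model A

Model A
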